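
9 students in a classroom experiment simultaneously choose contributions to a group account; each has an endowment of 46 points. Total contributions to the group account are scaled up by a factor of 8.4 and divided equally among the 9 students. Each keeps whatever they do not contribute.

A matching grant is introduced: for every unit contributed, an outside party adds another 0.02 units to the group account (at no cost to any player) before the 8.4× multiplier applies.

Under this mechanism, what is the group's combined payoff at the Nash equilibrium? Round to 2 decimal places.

414.00 points

The effective private return is 8.4 × 1.02 / 9 = 0.9520, which is still under 1, so the mechanism doesn't change anyone's dominant strategy: zero contribution.
Everyone keeps their endowment and the group total is 9 × 46 = 414.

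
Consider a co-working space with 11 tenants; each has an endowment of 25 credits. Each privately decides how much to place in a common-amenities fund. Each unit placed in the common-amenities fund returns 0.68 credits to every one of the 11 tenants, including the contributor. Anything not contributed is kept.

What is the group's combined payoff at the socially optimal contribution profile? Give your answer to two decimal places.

2057.00 credits

Each contributed unit returns 7.480 to the group as a whole (0.68 to each of 11 players), which exceeds 1, so the social optimum is full contribution: group total = 7.480 × 275 = 2057.00.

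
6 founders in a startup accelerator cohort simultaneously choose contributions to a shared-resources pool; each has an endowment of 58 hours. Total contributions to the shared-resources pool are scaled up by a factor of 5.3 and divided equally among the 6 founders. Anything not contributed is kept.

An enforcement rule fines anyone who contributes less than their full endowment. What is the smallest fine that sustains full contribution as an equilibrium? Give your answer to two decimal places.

Given the others contribute fully, the best deviation is to contribute 0 (any partial contribution still incurs the fine and gives up units whose private return 0.8833 is below 1).
Deviating from 58 to 0 saves 58 hours but forfeits the deviator's share of the drop in the shared-resources pool: 5.3/6 × 58 = 51.23.
So the deviation gain is 58 − 51.23 = 6.77, and the fine must be at least 6.77 hours to wipe it out.

6.77 hours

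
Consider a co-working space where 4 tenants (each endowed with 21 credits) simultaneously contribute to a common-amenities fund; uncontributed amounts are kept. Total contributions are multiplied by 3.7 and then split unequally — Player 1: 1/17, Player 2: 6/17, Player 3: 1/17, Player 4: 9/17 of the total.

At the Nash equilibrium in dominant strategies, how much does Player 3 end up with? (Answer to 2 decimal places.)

30.14 credits

A player with share s gets back 3.7·s per unit contributed, so full contribution is dominant for anyone with s > 1/3.7 = 0.2703 and zero contribution is dominant for anyone below.
Player 2 and Player 4 are above the threshold, contributing 21 each; the remaining 2 contribute 0. Total contributed: 42.
Player 3 keeps 21 and receives 3.7 × 42 × 1/17 = 9.14 from the common-amenities fund, for a payoff of 30.14.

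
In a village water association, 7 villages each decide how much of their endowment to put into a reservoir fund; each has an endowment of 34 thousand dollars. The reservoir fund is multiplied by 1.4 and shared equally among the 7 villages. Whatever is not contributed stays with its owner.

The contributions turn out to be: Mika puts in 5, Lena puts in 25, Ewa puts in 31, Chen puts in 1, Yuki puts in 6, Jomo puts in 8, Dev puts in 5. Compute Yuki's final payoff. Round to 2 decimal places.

44.20 thousand dollars

Total contributed: 5 + 25 + 31 + 1 + 6 + 8 + 5 = 81.
Each receives 1.4 × 81 / 7 = 16.20 from the reservoir fund.
Yuki keeps 34 − 6 = 28, so Yuki's payoff is 28 + 16.20 = 44.20.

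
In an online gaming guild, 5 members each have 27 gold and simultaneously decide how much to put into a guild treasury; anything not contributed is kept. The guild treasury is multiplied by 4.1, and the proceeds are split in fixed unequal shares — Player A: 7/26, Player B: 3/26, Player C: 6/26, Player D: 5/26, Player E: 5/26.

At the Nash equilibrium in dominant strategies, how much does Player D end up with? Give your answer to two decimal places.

For player j, contributing a unit is worthwhile iff 4.1 × (j's share) ≥ 1, i.e. iff j's share is at least 0.2439.
Player A alone (share 7/26) is above the threshold, contributing 27; the remaining 4 contribute 0. Total contributed: 27.
Player D keeps 27 and receives 4.1 × 27 × 5/26 = 21.29 from the guild treasury, for a payoff of 48.29.

48.29 gold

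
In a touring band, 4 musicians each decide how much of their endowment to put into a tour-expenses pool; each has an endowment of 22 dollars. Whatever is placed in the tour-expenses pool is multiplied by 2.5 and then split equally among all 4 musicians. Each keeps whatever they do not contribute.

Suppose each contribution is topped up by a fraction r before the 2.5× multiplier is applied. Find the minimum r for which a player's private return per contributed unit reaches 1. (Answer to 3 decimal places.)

With matching at rate r, one contributed unit becomes (1 + r) in the tour-expenses pool and returns 2.5 × (1 + r) / 4 to the contributor.
Setting this equal to 1: 1 + r = 4/2.5 = 1.6000.
So the minimum matching rate is r = 1.6000 − 1 = 0.600.

0.600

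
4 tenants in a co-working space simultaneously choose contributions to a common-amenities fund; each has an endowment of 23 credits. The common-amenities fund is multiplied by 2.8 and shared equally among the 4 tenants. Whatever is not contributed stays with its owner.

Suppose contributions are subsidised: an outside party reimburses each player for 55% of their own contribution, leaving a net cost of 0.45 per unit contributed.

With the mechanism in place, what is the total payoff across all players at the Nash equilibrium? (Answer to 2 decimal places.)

308.20 credits

The effective private return per unit is now (2.8/4) / 0.45 = 1.5556 > 1, so every player's dominant strategy flips to full contribution.
At the Nash equilibrium everyone contributes 23. Group total payoff = 4 × (23 × 0.55 + 2.8 × 23) = 308.20.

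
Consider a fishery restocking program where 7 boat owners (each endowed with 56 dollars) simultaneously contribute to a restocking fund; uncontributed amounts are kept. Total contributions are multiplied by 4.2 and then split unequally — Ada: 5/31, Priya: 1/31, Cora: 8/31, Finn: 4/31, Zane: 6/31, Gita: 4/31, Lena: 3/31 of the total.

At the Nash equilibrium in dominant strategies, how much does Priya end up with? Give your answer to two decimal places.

Player j's private return per contributed unit is 4.2 × (j's share). Contributing is weakly dominant for j when that share is at least 1/4.2 = 0.2381, and contributing 0 is dominant otherwise.
The only share above 0.2381 is Cora's 8/31, contributing 56; the remaining 6 contribute 0. Total contributed: 56.
Priya keeps 56 and receives 4.2 × 56 × 1/31 = 7.59 from the restocking fund, for a payoff of 63.59.

63.59 dollars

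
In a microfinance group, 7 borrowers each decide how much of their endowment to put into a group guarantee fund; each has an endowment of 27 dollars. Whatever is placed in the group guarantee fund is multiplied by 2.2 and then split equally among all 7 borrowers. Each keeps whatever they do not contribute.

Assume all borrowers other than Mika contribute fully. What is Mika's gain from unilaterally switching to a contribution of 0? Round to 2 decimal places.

Switching from a contribution of 27 to 0 lets Mika keep an extra 27 dollars, but lowers the group guarantee fund by 27, which costs Mika their own share of that drop: 2.2/7 × 27 = 8.49.
Net gain = 27 − 8.49 = 18.51. The private return per contributed unit (0.3143) is below 1, so free-riding is indeed the best response regardless of what the others do.

18.51 dollars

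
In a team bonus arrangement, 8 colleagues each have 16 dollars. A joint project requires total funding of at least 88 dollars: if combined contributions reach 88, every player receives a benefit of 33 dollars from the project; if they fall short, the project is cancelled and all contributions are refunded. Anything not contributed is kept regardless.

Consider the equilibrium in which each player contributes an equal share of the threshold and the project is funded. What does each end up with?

38 dollars

Equal share of the threshold: 88/8 = 11.
At this profile no one gains by cutting their contribution: any cut drops the total below 88, the project is cancelled, contributions are refunded, and the deviator ends with 16, which is less than 16 − 11 + 33 = 38. Contributing more than 11 just wastes the excess. So contributing exactly 11 is a best response.
Each player's payoff: 16 − 11 + 33 = 38.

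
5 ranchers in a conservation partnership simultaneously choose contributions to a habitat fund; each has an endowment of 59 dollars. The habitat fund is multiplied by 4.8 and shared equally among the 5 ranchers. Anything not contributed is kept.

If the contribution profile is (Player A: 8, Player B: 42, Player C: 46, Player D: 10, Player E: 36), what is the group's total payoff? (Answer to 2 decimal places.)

Total contributed: 8 + 42 + 46 + 10 + 36 = 142; total kept: 5 × 59 − 142 = 153.
The habitat fund pays out 4.8 × 142 = 681.60 in aggregate.
Group total = 153 + 681.60 = 834.60.

834.60 dollars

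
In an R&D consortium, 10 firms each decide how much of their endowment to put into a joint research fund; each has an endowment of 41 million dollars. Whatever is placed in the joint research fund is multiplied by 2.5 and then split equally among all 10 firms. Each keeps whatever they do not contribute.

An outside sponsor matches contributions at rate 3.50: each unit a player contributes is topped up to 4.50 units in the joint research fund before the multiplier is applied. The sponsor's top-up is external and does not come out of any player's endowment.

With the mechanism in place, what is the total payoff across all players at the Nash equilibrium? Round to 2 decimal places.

4612.50 million dollars

The effective private return per unit is now 2.5 × 4.50 / 10 = 1.1250 > 1, so every player's dominant strategy flips to full contribution.
So the Nash equilibrium is full contribution by all 10; the group earns 2.5 × 4.50 × 410 = 4612.50.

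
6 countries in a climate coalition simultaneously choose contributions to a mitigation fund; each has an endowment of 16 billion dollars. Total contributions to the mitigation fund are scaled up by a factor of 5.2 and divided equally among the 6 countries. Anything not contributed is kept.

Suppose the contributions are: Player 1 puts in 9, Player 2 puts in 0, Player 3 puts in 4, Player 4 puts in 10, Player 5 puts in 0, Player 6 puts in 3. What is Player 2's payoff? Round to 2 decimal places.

Total contributed: 9 + 0 + 4 + 10 + 0 + 3 = 26.
Each receives 5.2 × 26 / 6 = 22.53 from the mitigation fund.
Player 2 keeps 16 − 0 = 16, so Player 2's payoff is 16 + 22.53 = 38.53.

38.53 billion dollars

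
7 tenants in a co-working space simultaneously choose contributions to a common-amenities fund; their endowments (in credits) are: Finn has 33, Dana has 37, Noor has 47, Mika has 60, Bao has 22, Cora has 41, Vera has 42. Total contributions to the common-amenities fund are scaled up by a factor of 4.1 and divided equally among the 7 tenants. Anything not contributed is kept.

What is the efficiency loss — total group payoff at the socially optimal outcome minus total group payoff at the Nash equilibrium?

The private return per contributed unit is 4.1/7 = 0.5857 < 1 for every player regardless of endowment, so the Nash equilibrium is zero contribution and the group total is Σ E_j = 33 + 37 + 47 + 60 + 22 + 41 + 42 = 282.
Each contributed unit returns 4.100 to the group, so the social optimum is full contribution by everyone: group total = 4.100 × 282 = 1156.20.
Efficiency loss = (4.100 − 1) × 282 = 874.20.

874.20 credits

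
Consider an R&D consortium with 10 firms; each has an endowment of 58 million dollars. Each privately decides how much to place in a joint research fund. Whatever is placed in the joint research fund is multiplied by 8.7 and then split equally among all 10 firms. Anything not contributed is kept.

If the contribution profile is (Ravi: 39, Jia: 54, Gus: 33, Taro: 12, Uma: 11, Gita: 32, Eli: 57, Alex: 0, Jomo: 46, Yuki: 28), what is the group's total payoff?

2982.40 million dollars

Total contributed: 39 + 54 + 33 + 12 + 11 + 32 + 57 + 0 + 46 + 28 = 312; total kept: 10 × 58 − 312 = 268.
The joint research fund pays out 8.7 × 312 = 2714.40 in aggregate.
Group total = 268 + 2714.40 = 2982.40.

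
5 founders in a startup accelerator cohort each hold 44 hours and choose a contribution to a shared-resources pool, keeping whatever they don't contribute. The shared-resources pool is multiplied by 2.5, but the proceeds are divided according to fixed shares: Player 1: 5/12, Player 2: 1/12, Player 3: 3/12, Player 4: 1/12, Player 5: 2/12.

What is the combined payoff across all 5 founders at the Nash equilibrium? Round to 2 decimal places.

286.00 hours

For player j, contributing a unit is worthwhile iff 2.5 × (j's share) ≥ 1, i.e. iff j's share is at least 0.4000.
Only Player 1 (5/12) clears that bar, contributing 44; the remaining 4 contribute 0. Total contributed: 44.
The shared-resources pool pays out 2.5 × 44 = 110.00 in total (split across the unequal shares, but the aggregate is all that matters for the group sum).
The 4 free-riders keep 44 each, adding 176. Group total = 176 + 110.00 = 286.00.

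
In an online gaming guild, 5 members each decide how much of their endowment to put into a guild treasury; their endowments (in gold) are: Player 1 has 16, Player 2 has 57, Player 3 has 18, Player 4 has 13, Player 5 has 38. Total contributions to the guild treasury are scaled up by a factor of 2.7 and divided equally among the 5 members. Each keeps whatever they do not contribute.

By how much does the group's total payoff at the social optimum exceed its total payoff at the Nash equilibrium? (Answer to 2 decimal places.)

The private return per contributed unit is 2.7/5 = 0.5400 < 1 for every player regardless of endowment, so the Nash equilibrium is zero contribution and the group total is Σ E_j = 16 + 57 + 18 + 13 + 38 = 142.
Each contributed unit returns 2.700 to the group, so the social optimum is full contribution by everyone: group total = 2.700 × 142 = 383.40.
Efficiency loss = (2.700 − 1) × 142 = 241.40.

241.40 gold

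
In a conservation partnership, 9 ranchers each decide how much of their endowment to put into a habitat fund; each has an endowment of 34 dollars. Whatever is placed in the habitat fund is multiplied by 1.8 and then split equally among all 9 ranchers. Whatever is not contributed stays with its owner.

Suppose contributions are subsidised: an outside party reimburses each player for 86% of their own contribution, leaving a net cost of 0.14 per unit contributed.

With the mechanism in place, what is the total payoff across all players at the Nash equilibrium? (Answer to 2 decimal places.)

813.96 dollars

With the mechanism, a contributed unit returns (1.8/9) / 0.14 = 1.4286 per unit of net cost to the contributor — now above 1 — so contributing fully is weakly dominant for every player.
At the Nash equilibrium everyone contributes 34. Group total payoff = 9 × (34 × 0.86 + 1.8 × 34) = 813.96.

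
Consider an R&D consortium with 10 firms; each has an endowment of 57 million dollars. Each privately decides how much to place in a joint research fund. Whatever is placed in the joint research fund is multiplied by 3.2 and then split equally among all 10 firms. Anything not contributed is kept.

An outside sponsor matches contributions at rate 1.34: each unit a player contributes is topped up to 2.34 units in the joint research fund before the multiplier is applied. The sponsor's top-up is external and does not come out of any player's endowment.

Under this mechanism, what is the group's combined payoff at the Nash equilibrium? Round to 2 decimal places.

570.00 million dollars

Even with the mechanism, each unit contributed returns only 3.2 × 2.34 / 10 = 0.7488 per unit of net cost, so contributing nothing is still dominant.
Everyone keeps their endowment and the group total is 10 × 57 = 570.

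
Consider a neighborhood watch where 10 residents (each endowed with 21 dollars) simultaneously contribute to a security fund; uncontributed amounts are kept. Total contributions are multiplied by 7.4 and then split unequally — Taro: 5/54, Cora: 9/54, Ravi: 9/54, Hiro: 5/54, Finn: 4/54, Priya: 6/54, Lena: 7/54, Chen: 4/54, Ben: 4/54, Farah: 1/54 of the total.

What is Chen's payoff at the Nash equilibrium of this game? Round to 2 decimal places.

Each unit j contributes comes back to j as 7.4 × (j's share), so j prefers to contribute only if that share exceeds 1/7.4 = 0.1351; otherwise keeping the unit dominates.
The shares above 0.1351 belong to Cora and Ravi, contributing 21 each; the remaining 8 contribute 0. Total contributed: 42.
Chen keeps 21 and receives 7.4 × 42 × 4/54 = 23.02 from the security fund, for a payoff of 44.02.

44.02 dollars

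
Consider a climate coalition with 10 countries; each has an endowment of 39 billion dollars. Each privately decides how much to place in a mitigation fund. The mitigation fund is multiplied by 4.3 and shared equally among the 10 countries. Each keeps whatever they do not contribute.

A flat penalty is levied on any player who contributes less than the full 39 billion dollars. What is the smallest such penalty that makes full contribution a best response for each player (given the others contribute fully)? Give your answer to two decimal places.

22.23 billion dollars

Given the others contribute fully, the best deviation is to contribute 0 (any partial contribution still incurs the fine and gives up units whose private return 0.4300 is below 1).
Deviating from 39 to 0 saves 39 billion dollars but forfeits the deviator's share of the drop in the mitigation fund: 4.3/10 × 39 = 16.77.
So the deviation gain is 39 − 16.77 = 22.23, and the fine must be at least 22.23 billion dollars to wipe it out.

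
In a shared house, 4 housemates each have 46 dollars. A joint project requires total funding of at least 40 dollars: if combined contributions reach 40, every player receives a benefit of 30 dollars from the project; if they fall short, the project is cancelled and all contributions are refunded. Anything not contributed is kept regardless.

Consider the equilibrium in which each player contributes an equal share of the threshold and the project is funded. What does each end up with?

Equal share of the threshold: 40/4 = 10.
At this profile no one gains by cutting their contribution: any cut drops the total below 40, the project is cancelled, contributions are refunded, and the deviator ends with 46, which is less than 46 − 10 + 30 = 66. Contributing more than 10 just wastes the excess. So contributing exactly 10 is a best response.
Each player's payoff: 46 − 10 + 30 = 66.

66 dollars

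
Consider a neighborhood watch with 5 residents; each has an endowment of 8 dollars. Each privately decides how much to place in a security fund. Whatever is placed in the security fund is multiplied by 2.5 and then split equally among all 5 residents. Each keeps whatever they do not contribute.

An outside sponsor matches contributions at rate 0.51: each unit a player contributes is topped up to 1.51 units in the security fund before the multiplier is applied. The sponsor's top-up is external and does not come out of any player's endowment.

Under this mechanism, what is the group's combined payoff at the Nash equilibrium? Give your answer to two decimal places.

40.00 dollars

Even with the mechanism, each unit contributed returns only 2.5 × 1.51 / 5 = 0.7550 per unit of net cost, so contributing nothing is still dominant.
At the Nash equilibrium no one contributes; group total payoff = 5 × 8 = 40.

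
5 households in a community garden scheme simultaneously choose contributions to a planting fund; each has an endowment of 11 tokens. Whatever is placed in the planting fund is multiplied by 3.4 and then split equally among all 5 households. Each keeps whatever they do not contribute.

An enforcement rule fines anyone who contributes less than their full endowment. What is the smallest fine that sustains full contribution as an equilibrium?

Given the others contribute fully, the best deviation is to contribute 0 (any partial contribution still incurs the fine and gives up units whose private return 0.6800 is below 1).
Deviating from 11 to 0 saves 11 tokens but forfeits the deviator's share of the drop in the planting fund: 3.4/5 × 11 = 7.48.
So the deviation gain is 11 − 7.48 = 3.52, and the fine must be at least 3.52 tokens to wipe it out.

3.52 tokens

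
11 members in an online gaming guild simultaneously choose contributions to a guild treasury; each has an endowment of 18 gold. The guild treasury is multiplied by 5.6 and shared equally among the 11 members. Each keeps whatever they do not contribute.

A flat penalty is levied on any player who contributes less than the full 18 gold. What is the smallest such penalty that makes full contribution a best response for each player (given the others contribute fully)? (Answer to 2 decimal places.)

Given the others contribute fully, the best deviation is to contribute 0 (any partial contribution still incurs the fine and gives up units whose private return 0.5091 is below 1).
Deviating from 18 to 0 saves 18 gold but forfeits the deviator's share of the drop in the guild treasury: 5.6/11 × 18 = 9.16.
So the deviation gain is 18 − 9.16 = 8.84, and the fine must be at least 8.84 gold to wipe it out.

8.84 gold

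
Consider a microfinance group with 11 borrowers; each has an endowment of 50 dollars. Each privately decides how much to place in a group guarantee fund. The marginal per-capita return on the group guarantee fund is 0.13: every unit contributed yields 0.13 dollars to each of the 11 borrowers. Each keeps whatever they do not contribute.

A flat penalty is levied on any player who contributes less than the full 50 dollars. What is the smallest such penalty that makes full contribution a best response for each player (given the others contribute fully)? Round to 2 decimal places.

43.50 dollars

Given the others contribute fully, the best deviation is to contribute 0 (any partial contribution still incurs the fine and gives up units whose private return 0.13 is below 1).
Deviating from 50 to 0 saves 50 dollars but forfeits the deviator's share of the drop in the group guarantee fund: 0.13 × 50 = 6.50.
So the deviation gain is 50 − 6.50 = 43.50, and the fine must be at least 43.50 dollars to wipe it out.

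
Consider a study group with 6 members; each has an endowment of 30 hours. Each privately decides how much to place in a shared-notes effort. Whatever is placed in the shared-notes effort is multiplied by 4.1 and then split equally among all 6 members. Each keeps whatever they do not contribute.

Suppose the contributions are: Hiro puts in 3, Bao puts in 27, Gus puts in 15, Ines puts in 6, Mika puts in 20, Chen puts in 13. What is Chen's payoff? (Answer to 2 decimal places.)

74.40 hours

Total contributed: 3 + 27 + 15 + 6 + 20 + 13 = 84.
Each receives 4.1 × 84 / 6 = 57.40 from the shared-notes effort.
Chen keeps 30 − 13 = 17, so Chen's payoff is 17 + 57.40 = 74.40.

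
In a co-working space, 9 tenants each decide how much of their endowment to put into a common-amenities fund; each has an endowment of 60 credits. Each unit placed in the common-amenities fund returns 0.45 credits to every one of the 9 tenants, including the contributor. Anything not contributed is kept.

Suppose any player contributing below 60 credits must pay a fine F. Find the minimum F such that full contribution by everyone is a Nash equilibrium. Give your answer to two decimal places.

Given the others contribute fully, the best deviation is to contribute 0 (any partial contribution still incurs the fine and gives up units whose private return 0.45 is below 1).
Deviating from 60 to 0 saves 60 credits but forfeits the deviator's share of the drop in the common-amenities fund: 0.45 × 60 = 27.00.
So the deviation gain is 60 − 27.00 = 33.00, and the fine must be at least 33.00 credits to wipe it out.

33.00 credits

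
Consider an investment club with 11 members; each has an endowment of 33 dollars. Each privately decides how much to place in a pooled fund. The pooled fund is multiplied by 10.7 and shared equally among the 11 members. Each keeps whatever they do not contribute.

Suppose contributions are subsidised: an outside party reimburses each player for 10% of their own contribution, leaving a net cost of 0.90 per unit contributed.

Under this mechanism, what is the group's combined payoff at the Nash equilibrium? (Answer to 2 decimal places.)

The effective private return per unit is now (10.7/11) / 0.90 = 1.0808 > 1, so every player's dominant strategy flips to full contribution.
So the Nash equilibrium is full contribution by all 11; the group earns 11 × (33 × 0.10 + 10.7 × 33) = 3920.40.

3920.40 dollars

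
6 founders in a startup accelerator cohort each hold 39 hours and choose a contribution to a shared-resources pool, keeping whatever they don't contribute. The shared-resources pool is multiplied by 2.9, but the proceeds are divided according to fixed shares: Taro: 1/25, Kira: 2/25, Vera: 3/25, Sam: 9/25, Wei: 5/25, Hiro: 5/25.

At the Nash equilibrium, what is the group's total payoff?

308.10 hours

Each unit j contributes comes back to j as 2.9 × (j's share), so j prefers to contribute only if that share exceeds 1/2.9 = 0.3448; otherwise keeping the unit dominates.
Sam alone (share 9/25) is above the threshold, contributing 39; the remaining 5 contribute 0. Total contributed: 39.
The shared-resources pool pays out 2.9 × 39 = 113.10 in total (split across the unequal shares, but the aggregate is all that matters for the group sum).
The 5 free-riders keep 39 each, adding 195. Group total = 195 + 113.10 = 308.10.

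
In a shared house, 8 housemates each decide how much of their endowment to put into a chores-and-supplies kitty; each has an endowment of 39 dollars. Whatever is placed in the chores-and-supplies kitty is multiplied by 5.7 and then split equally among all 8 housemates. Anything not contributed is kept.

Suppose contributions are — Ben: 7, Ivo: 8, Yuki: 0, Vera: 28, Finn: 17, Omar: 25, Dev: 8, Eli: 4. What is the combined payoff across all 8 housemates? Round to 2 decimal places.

Total contributed: 7 + 8 + 0 + 28 + 17 + 25 + 8 + 4 = 97; total kept: 8 × 39 − 97 = 215.
The chores-and-supplies kitty pays out 5.7 × 97 = 552.90 in aggregate.
Group total = 215 + 552.90 = 767.90.

767.90 dollars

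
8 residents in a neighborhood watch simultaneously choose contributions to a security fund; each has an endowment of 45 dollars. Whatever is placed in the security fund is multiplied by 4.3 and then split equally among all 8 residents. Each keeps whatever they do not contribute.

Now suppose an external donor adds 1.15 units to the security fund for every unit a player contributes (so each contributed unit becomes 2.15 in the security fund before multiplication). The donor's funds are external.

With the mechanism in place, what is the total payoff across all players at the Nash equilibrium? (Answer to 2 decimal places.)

3328.20 dollars

Under the mechanism each unit contributed yields 4.3 × 2.15 / 8 = 1.1556 back to its contributor per unit of net cost, which exceeds 1, making full contribution the dominant choice for everyone.
So the Nash equilibrium is full contribution by all 8; the group earns 4.3 × 2.15 × 360 = 3328.20.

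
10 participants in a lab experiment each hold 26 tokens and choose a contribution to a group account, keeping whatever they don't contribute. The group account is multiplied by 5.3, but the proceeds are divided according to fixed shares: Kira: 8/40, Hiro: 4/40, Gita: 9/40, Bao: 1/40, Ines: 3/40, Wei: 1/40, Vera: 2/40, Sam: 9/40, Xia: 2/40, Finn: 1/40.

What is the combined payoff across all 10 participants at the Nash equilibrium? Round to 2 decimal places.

Each unit j contributes comes back to j as 5.3 × (j's share), so j prefers to contribute only if that share exceeds 1/5.3 = 0.1887; otherwise keeping the unit dominates.
The shares above 0.1887 belong to Kira, Gita and Sam, contributing 26 each; the remaining 7 contribute 0. Total contributed: 78.
The group account pays out 5.3 × 78 = 413.40 in total (split across the unequal shares, but the aggregate is all that matters for the group sum).
The 7 free-riders keep 26 each, adding 182. Group total = 182 + 413.40 = 595.40.

595.40 tokens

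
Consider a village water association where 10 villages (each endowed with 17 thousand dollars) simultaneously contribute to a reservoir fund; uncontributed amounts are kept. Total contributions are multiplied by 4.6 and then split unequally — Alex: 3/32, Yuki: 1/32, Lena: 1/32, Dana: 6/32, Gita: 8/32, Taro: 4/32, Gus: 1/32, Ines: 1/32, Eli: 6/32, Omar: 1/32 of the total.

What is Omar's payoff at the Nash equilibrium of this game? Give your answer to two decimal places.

A player with share s gets back 4.6·s per unit contributed, so full contribution is dominant for anyone with s > 1/4.6 = 0.2174 and zero contribution is dominant for anyone below.
Only Gita (8/32) clears that bar, contributing 17; the remaining 9 contribute 0. Total contributed: 17.
Omar keeps 17 and receives 4.6 × 17 × 1/32 = 2.44 from the reservoir fund, for a payoff of 19.44.

19.44 thousand dollars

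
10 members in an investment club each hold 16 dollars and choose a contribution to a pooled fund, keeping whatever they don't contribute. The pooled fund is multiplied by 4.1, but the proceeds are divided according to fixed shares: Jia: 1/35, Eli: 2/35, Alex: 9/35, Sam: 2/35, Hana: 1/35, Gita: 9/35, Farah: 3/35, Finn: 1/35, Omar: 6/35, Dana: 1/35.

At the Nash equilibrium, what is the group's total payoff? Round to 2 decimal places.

Each unit j contributes comes back to j as 4.1 × (j's share), so j prefers to contribute only if that share exceeds 1/4.1 = 0.2439; otherwise keeping the unit dominates.
Alex and Gita are above the threshold, contributing 16 each; the remaining 8 contribute 0. Total contributed: 32.
The pooled fund pays out 4.1 × 32 = 131.20 in total (split across the unequal shares, but the aggregate is all that matters for the group sum).
The 8 free-riders keep 16 each, adding 128. Group total = 128 + 131.20 = 259.20.

259.20 dollars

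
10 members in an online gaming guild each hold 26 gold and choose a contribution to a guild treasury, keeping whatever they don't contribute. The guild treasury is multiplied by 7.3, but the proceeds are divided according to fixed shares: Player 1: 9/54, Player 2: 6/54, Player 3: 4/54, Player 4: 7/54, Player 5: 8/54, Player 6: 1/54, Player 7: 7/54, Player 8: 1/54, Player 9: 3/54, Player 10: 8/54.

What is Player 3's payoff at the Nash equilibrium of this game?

A player with share s gets back 7.3·s per unit contributed, so full contribution is dominant for anyone with s > 1/7.3 = 0.1370 and zero contribution is dominant for anyone below.
Player 1, Player 5 and Player 10 clear that bar, contributing 26 each; the remaining 7 contribute 0. Total contributed: 78.
Player 3 keeps 26 and receives 7.3 × 78 × 4/54 = 42.18 from the guild treasury, for a payoff of 68.18.

68.18 gold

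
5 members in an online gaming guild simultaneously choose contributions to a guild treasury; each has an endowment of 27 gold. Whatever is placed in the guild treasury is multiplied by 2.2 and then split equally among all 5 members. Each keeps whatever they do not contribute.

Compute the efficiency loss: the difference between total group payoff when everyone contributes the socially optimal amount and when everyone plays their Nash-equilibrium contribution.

162.00 gold

Each contributed unit returns 2.2/5 = 0.4400 to its contributor — below 1 — so contributing 0 is dominant for every player. At the Nash equilibrium everyone keeps their 27, and the group total is 5 × 27 = 135.
Each contributed unit returns 2.200 to the group as a whole (0.4400 to each of 5 players), which exceeds 1, so the social optimum is full contribution: group total = 2.200 × 135 = 297.00.
Efficiency loss = 297.00 − 135 = 162.00.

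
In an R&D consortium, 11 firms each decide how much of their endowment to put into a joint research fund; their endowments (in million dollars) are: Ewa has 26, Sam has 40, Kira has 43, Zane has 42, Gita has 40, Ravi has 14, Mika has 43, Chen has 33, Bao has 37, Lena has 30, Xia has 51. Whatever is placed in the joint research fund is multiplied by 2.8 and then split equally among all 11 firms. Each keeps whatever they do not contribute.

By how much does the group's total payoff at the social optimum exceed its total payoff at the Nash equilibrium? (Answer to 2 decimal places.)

718.20 million dollars

The private return per contributed unit is 2.8/11 = 0.2545 < 1 for every player regardless of endowment, so the Nash equilibrium is zero contribution and the group total is Σ E_j = 26 + 40 + 43 + 42 + 40 + 14 + 43 + 33 + 37 + 30 + 51 = 399.
Each contributed unit returns 2.800 to the group, so the social optimum is full contribution by everyone: group total = 2.800 × 399 = 1117.20.
Efficiency loss = (2.800 − 1) × 399 = 718.20.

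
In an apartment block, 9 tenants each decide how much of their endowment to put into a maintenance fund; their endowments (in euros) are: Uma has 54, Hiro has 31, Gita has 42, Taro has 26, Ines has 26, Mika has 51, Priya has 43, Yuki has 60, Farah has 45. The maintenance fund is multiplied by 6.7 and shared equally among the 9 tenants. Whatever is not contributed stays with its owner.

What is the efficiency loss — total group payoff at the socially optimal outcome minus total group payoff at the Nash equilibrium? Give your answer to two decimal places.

The private return per contributed unit is 6.7/9 = 0.7444 < 1 for every player regardless of endowment, so the Nash equilibrium is zero contribution and the group total is Σ E_j = 54 + 31 + 42 + 26 + 26 + 51 + 43 + 60 + 45 = 378.
Each contributed unit returns 6.700 to the group, so the social optimum is full contribution by everyone: group total = 6.700 × 378 = 2532.60.
Efficiency loss = (6.700 − 1) × 378 = 2154.60.

2154.60 euros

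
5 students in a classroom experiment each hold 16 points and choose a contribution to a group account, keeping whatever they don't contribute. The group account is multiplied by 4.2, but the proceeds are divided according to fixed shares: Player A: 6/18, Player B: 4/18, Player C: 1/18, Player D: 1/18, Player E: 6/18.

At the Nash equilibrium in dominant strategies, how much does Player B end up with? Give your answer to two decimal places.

For player j, contributing a unit is worthwhile iff 4.2 × (j's share) ≥ 1, i.e. iff j's share is at least 0.2381.
Player A and Player E are above the threshold, contributing 16 each; the remaining 3 contribute 0. Total contributed: 32.
Player B keeps 16 and receives 4.2 × 32 × 4/18 = 29.87 from the group account, for a payoff of 45.87.

45.87 points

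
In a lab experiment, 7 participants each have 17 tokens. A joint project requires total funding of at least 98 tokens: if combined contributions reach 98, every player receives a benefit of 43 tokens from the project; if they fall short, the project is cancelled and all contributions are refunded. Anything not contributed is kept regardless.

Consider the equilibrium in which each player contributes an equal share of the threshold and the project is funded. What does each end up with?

46 tokens

Equal share of the threshold: 98/7 = 14.
At this profile no one gains by cutting their contribution: any cut drops the total below 98, the project is cancelled, contributions are refunded, and the deviator ends with 17, which is less than 17 − 14 + 43 = 46. Contributing more than 14 just wastes the excess. So contributing exactly 14 is a best response.
Each player's payoff: 17 − 14 + 43 = 46.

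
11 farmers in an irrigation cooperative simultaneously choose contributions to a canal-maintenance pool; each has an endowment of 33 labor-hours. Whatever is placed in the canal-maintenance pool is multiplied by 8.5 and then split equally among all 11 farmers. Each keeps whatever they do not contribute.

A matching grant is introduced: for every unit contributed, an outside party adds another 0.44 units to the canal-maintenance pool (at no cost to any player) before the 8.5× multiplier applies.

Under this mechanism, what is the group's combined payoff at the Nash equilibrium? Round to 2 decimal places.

4443.12 labor-hours

With the mechanism, a contributed unit returns 8.5 × 1.44 / 11 = 1.1127 per unit of net cost to the contributor — now above 1 — so contributing fully is weakly dominant for every player.
At the Nash equilibrium everyone contributes 33. Group total payoff = 8.5 × 1.44 × 363 = 4443.12.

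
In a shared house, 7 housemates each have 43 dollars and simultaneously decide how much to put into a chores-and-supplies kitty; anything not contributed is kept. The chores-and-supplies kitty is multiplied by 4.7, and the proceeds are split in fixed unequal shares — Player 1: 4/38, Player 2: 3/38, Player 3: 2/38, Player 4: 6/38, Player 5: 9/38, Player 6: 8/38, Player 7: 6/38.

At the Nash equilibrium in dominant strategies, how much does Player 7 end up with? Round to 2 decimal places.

For player j, contributing a unit is worthwhile iff 4.7 × (j's share) ≥ 1, i.e. iff j's share is at least 0.2128.
The only share above 0.2128 is Player 5's 9/38, contributing 43; the remaining 6 contribute 0. Total contributed: 43.
Player 7 keeps 43 and receives 4.7 × 43 × 6/38 = 31.91 from the chores-and-supplies kitty, for a payoff of 74.91.

74.91 dollars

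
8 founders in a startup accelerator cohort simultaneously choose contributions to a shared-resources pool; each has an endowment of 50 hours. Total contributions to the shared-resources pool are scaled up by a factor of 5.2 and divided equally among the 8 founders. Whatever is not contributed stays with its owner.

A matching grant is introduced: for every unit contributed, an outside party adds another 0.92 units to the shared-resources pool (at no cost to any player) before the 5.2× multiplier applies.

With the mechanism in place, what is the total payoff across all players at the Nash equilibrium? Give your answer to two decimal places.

With the mechanism, a contributed unit returns 5.2 × 1.92 / 8 = 1.2480 per unit of net cost to the contributor — now above 1 — so contributing fully is weakly dominant for every player.
At the Nash equilibrium everyone contributes 50. Group total payoff = 5.2 × 1.92 × 400 = 3993.60.

3993.60 hours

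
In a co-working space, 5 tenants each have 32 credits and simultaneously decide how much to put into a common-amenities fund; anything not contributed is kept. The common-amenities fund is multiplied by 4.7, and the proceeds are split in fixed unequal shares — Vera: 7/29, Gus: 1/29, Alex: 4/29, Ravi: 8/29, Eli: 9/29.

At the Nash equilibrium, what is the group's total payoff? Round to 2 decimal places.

For player j, contributing a unit is worthwhile iff 4.7 × (j's share) ≥ 1, i.e. iff j's share is at least 0.2128.
The shares above 0.2128 belong to Vera, Ravi and Eli, contributing 32 each; the remaining 2 contribute 0. Total contributed: 96.
The common-amenities fund pays out 4.7 × 96 = 451.20 in total (split across the unequal shares, but the aggregate is all that matters for the group sum).
The 2 free-riders keep 32 each, adding 64. Group total = 64 + 451.20 = 515.20.

515.20 credits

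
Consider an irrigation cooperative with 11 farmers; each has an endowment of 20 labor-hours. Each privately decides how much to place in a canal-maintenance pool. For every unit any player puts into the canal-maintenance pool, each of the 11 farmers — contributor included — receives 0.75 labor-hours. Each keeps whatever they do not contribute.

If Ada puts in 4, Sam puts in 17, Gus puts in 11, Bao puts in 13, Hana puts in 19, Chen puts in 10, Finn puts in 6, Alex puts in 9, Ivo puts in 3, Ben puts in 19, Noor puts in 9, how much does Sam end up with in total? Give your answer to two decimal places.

Total contributed: 4 + 17 + 11 + 13 + 19 + 10 + 6 + 9 + 3 + 19 + 9 = 120.
Each receives 0.75 × 120 = 90.00 from the canal-maintenance pool.
Sam keeps 20 − 17 = 3, so Sam's payoff is 3 + 90.00 = 93.00.

93.00 labor-hours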